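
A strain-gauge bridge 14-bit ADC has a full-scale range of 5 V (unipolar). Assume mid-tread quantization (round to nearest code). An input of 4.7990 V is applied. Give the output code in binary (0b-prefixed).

code 0b11110101101101 (decimal 15725)

LSB = 5 V / 16384 = 305.18 µV.
(4.7990 − 0) / 0.000305176 = 15725.363 LSBs.
round(15725.363) = 15725.
In binary (0b-prefixed): 0b11110101101101.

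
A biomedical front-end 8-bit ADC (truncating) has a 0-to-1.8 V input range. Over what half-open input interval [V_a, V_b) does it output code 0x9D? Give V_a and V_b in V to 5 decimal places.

LSB = 1.8/2^8 = 7.031 mV.
Code 0x9D = 157 decimal.
V_a = V_low + 157·LSB = 1.10391 V; V_b = V_low + 158·LSB = 1.11094 V.

[1.10391 V, 1.11094 V)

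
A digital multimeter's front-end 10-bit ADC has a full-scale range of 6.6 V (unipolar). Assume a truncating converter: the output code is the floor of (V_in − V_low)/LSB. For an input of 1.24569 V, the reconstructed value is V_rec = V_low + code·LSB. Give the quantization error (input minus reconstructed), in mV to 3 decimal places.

1.745 mV

One LSB is 6.6 V / 1024 = 6.445 mV.
Scaled input = 193.2707 LSBs, so code = 193.
Reconstructed: 1.2439453 V.
Error = 1.24569 − 1.2439453 = 0.00174469 V = 1.745 mV.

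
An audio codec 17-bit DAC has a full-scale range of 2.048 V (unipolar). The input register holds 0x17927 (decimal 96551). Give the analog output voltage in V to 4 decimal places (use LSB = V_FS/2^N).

LSB = 2.048 V / 2^17 = 15.62 µV.
Code 0x17927 = 96551 decimal.
V_out = 0 + 96551 × 1.5625e-05 V = 1.50861 V.

1.5086 V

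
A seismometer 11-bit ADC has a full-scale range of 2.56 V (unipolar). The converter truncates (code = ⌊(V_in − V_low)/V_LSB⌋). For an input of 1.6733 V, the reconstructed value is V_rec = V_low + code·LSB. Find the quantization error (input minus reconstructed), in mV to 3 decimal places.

Step size: 2.56 V ÷ 2^11 = 1.250 mV.
(V_in − V_low)/LSB = (1.6733 − 0)/0.00125 = 1338.6400 → code 1338 (floor).
Code 1338 maps back to 0 + 1338×0.00125 V = 1.6725 V.
V_in − V_rec = 0.0008 V = 0.800 mV.

0.800 mV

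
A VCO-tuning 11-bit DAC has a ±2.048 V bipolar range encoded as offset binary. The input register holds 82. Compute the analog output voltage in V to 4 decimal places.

-1.8840 V

LSB = 4.096 V / 2^11 = 2.000 mV.
V_out = (−2.048) + 82 × 0.002 V = -1.884 V.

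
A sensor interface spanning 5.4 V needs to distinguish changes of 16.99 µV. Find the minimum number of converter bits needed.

Number of steps required ≥ 5.4 V / 16.99 µV = 317834.02.
Need 2^N ≥ 317834.02; 2^18 = 262144, 2^19 = 524288.
Minimum N = 19.

19 bits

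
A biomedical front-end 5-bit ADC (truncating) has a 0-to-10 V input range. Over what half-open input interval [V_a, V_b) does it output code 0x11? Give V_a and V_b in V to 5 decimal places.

[5.31250 V, 5.62500 V)

LSB = 10/2^5 = 312.500 mV.
Code 0x11 = 17 decimal.
V_a = V_low + 17·LSB = 5.3125 V; V_b = V_low + 18·LSB = 5.625 V.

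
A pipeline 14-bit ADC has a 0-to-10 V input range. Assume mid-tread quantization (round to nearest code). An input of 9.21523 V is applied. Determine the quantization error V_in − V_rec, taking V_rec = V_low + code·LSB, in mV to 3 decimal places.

Step size: 10 V ÷ 2^14 = 0.610 mV.
(9.21523 − 0)/0.000610352 = 15098.2328; round gives code 15098.
V_rec = 0 + 15098·0.000610352 = 9.2150879 V.
Error = 9.21523 − 9.2150879 = 0.000142109 V = 0.142 mV.

0.142 mV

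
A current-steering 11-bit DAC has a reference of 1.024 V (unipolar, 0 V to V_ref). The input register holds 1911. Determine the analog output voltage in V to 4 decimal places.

LSB = 1.024 V / 2^11 = 0.500 mV.
V_out = 0 + 1911 × 0.0005 V = 0.9555 V.

0.9555 V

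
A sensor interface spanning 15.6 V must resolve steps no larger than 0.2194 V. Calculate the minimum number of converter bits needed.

7 bits

Number of steps required ≥ 15.6 V / 0.2194 V = 71.10.
Need 2^N ≥ 71.10; 2^6 = 64, 2^7 = 128.
Minimum N = 7.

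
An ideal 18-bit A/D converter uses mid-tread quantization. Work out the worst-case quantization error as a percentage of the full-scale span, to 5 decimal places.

0.00019 %

Rounding → worst-case error = ½ LSB = V_FS/2^19, so 100/524288 = 0.000190735 % of full scale.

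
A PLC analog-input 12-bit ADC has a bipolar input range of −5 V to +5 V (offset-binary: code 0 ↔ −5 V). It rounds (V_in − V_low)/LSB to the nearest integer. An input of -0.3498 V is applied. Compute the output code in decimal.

With 4096 levels over 10 V, one step is 2.441 mV.
Input sits at 1904.722 steps above V_low.
So the output code is 1905.

code 1905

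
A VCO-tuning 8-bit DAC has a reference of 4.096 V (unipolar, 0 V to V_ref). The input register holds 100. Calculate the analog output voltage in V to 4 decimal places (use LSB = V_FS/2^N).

1.6000 V

LSB = 4.096 V / 2^8 = 16.000 mV.
V_out = 0 + 100 × 0.016 V = 1.6 V.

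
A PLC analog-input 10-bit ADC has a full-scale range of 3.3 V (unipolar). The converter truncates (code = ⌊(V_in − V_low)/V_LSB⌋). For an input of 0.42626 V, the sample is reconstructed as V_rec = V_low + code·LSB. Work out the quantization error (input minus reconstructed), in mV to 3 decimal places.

One LSB is 3.3 V / 1024 = 3.223 mV.
Scaled input = 132.2698 LSBs, so code = 132.
V_rec = 0 + 132·0.00322266 = 0.42539063 V.
Difference: 0.000869375 V → 0.869 mV.

0.869 mV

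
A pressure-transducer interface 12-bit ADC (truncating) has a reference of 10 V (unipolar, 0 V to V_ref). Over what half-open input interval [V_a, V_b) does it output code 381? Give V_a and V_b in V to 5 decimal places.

[0.93018 V, 0.93262 V)

LSB = 10/2^12 = 2.441 mV.
V_a = V_low + 381·LSB = 0.930176 V; V_b = V_low + 382·LSB = 0.932617 V.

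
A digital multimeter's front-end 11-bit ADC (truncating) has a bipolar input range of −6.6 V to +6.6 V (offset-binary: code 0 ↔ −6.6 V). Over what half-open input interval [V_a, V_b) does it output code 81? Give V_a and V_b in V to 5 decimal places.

LSB = 13.2/2^11 = 6.445 mV.
V_a = V_low + 81·LSB = -6.07793 V; V_b = V_low + 82·LSB = -6.07148 V.

[-6.07793 V, -6.07148 V)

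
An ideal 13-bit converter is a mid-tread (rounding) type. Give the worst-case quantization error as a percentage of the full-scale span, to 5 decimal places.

0.00610 %

Rounding → worst-case error = ½ LSB = V_FS/2^14, so 100/16384 = 0.00610352 % of full scale.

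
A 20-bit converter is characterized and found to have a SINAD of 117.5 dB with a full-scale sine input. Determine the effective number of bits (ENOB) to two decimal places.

ENOB = (SINAD − 1.76) / 6.02 = (117.5 − 1.76)/6.02 = 19.226.

19.23 bits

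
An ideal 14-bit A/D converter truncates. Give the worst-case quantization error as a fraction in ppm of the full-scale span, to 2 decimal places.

61.04 ppm

Truncating → worst-case error = 1 LSB = V_FS/2^14, so 1e+06/16384 = 61.0352 ppm of full scale.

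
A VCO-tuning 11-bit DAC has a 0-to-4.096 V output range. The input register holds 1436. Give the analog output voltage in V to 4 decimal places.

2.8720 V

LSB = 4.096 V / 2^11 = 2.000 mV.
V_out = 0 + 1436 × 0.002 V = 2.872 V.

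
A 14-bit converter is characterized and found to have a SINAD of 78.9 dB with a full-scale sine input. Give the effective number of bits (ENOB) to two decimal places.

ENOB = (SINAD − 1.76) / 6.02 = (78.9 − 1.76)/6.02 = 12.814.

12.81 bits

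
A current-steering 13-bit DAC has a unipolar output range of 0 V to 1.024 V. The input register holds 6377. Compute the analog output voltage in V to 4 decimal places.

LSB = 1.024 V / 2^13 = 125.00 µV.
V_out = 0 + 6377 × 0.000125 V = 0.797125 V.

0.7971 V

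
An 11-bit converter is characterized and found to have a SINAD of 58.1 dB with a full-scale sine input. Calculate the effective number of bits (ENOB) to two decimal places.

ENOB = (SINAD − 1.76) / 6.02 = (58.1 − 1.76)/6.02 = 9.359.

9.36 bits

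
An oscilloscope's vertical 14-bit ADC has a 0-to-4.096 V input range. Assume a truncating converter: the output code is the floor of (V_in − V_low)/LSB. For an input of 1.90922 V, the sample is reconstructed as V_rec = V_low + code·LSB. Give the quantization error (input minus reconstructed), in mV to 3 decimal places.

Step size: 4.096 V ÷ 2^14 = 250.00 µV.
(V_in − V_low)/LSB = (1.90922 − 0)/0.00025 = 7636.8800 → code 7636 (floor).
Code 7636 maps back to 0 + 7636×0.00025 V = 1.909 V.
V_in − V_rec = 0.00022 V = 0.220 mV.

0.220 mV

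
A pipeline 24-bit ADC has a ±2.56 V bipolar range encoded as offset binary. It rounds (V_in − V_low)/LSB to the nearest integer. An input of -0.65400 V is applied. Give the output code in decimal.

With 16777216 levels over 5.12 V, one step is 0.31 µV.
(V_in − V_low)/LSB = (-0.65400 − (−2.56)) / 3.05176e-07 = 6245580.800.
So the output code is 6245581.

code 6245581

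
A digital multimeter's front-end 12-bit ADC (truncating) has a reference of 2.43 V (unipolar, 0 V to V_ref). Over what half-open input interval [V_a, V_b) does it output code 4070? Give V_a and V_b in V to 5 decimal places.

[2.41458 V, 2.41517 V)

LSB = 2.43/2^12 = 0.593 mV.
V_a = V_low + 4070·LSB = 2.41458 V; V_b = V_low + 4071·LSB = 2.41517 V.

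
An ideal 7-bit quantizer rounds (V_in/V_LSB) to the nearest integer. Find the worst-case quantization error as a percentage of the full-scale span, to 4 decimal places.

Rounding → worst-case error = ½ LSB = V_FS/2^8, so 100/256 = 0.390625 % of full scale.

0.3906 %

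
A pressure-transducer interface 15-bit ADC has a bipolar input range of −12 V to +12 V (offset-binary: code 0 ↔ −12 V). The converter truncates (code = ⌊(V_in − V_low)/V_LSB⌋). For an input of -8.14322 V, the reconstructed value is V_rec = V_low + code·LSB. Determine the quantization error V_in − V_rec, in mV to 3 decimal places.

LSB = 24/2^15 = 0.732 mV.
Scaled input = 5265.7903 LSBs, so code = 5265.
Reconstructed: -8.1437988 V.
Error = -8.14322 − (−8.1437988) = 0.000578828 V = 0.579 mV.

0.579 mV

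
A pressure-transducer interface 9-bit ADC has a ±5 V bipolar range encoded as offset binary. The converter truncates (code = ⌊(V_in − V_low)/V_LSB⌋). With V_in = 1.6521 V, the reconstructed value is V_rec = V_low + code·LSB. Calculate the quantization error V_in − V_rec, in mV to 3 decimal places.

Step size: 10 V ÷ 2^9 = 19.531 mV.
(V_in − V_low)/LSB = (1.6521 − (−5))/0.0195312 = 340.5875 → code 340 (floor).
Code 340 maps back to (−5) + 340×0.0195312 V = 1.640625 V.
Difference: 0.011475 V → 11.475 mV.

11.475 mV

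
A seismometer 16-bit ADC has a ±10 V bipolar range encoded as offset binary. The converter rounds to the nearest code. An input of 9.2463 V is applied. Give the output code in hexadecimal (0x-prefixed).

LSB = 20 V / 65536 = 305.18 µV.
(V_in − V_low)/LSB = (9.2463 − (−10)) / 0.000305176 = 63066.276.
round(63066.276) = 63066.
In hexadecimal (0x-prefixed): 0xF65A.

code 0xF65A (decimal 63066)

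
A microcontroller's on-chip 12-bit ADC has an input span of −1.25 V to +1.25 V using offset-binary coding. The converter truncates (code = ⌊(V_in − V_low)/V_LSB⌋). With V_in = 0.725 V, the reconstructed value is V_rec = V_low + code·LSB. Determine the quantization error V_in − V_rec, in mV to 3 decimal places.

One LSB is 2.5 V / 4096 = 0.610 mV.
(0.725 − (−1.25))/0.000610352 = 3235.8400; ⌊·⌋ gives code 3235.
Reconstructed: 0.7244873 V.
V_in − V_rec = 0.000512695 V = 0.513 mV.

0.513 mV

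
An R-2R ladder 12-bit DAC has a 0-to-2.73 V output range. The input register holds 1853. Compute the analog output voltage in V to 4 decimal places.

LSB = 2.73 V / 2^12 = 0.667 mV.
V_out = 0 + 1853 × 0.000666504 V = 1.23503 V.

1.2350 V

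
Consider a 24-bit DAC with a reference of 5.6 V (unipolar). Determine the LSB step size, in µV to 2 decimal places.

0.33 µV

Full-scale span = 5.6 V.
LSB = 5.6 / 2^24 = 5.6 / 16777216 = 3.33786e-07 V = 0.33 µV.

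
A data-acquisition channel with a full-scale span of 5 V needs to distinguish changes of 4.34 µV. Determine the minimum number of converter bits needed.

21 bits

Number of steps required ≥ 5 V / 4.34 µV = 1152073.73.
Need 2^N ≥ 1152073.73; 2^20 = 1048576, 2^21 = 2097152.
Minimum N = 21.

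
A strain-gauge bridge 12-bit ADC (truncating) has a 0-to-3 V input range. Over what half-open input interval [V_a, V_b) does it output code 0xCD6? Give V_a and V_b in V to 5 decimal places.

[2.40674 V, 2.40747 V)

LSB = 3/2^12 = 0.732 mV.
Code 0xCD6 = 3286 decimal.
V_a = V_low + 3286·LSB = 2.40674 V; V_b = V_low + 3287·LSB = 2.40747 V.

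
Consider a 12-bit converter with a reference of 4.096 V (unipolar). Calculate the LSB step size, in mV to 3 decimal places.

1.000 mV

Full-scale span = 4.096 V.
LSB = 4.096 / 2^12 = 4.096 / 4096 = 0.001 V = 1.000 mV.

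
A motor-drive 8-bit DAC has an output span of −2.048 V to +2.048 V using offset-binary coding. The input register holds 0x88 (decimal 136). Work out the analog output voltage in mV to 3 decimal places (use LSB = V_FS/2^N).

128.000 mV

LSB = 4.096 V / 2^8 = 16.000 mV.
Code 0x88 = 136 decimal.
V_out = (−2.048) + 136 × 0.016 V = 0.128 V.
= 128.000 mV.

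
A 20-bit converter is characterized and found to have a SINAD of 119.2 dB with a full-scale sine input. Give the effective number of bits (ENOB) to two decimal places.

19.51 bits

ENOB = (SINAD − 1.76) / 6.02 = (119.2 − 1.76)/6.02 = 19.508.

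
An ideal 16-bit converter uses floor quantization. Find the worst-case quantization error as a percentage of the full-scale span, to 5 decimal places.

Truncating → worst-case error = 1 LSB = V_FS/2^16, so 100/65536 = 0.00152588 % of full scale.

0.00153 %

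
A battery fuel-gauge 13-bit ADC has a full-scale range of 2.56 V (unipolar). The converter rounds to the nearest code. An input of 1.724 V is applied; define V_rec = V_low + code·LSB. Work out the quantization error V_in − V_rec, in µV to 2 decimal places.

LSB = 2.56/2^13 = 312.50 µV.
(1.724 − 0)/0.0003125 = 5516.8000; round gives code 5517.
Reconstructed: 1.7240625 V.
V_in − V_rec = -6.25e-05 V = -62.50 µV.

-62.50 µV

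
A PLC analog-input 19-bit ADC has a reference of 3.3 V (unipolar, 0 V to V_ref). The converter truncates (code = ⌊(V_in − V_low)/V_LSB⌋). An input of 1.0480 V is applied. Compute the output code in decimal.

With 524288 levels over 3.3 V, one step is 6.29 µV.
(V_in − V_low)/LSB = (1.0480 − 0) / 6.29425e-06 = 166501.159.
Floor → code 166501.

code 166501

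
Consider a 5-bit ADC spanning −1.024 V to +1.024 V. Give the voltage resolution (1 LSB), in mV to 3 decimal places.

64.000 mV

Full-scale span = 2.048 V.
LSB = 2.048 / 2^5 = 2.048 / 32 = 0.064 V = 64.000 mV.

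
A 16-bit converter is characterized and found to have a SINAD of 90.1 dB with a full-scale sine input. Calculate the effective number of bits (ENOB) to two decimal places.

14.67 bits

ENOB = (SINAD − 1.76) / 6.02 = (90.1 − 1.76)/6.02 = 14.674.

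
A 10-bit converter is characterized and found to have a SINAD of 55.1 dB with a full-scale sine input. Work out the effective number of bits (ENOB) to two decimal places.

ENOB = (SINAD − 1.76) / 6.02 = (55.1 − 1.76)/6.02 = 8.860.

8.86 bits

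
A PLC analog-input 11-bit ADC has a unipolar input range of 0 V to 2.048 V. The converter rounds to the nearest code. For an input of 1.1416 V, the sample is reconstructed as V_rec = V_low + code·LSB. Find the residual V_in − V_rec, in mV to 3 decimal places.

Step size: 2.048 V ÷ 2^11 = 1.000 mV.
Scaled input = 1141.6000 LSBs, so code = 1142.
V_rec = 0 + 1142·0.001 = 1.142 V.
Error = 1.1416 − 1.142 = -0.0004 V = -0.400 mV.

-0.400 mV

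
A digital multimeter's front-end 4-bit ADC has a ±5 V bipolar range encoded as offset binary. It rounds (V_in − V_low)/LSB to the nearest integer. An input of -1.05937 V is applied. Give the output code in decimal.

LSB = 10 V / 16 = 0.6250 V.
Input sits at 6.305 steps above V_low.
Round → code 6.

code 6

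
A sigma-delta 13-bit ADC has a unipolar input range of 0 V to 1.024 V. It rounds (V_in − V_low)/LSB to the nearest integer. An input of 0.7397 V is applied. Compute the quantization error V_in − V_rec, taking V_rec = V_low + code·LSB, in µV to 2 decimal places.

-50.00 µV

LSB = 1.024/2^13 = 125.00 µV.
(V_in − V_low)/LSB = (0.7397 − 0)/0.000125 = 5917.6000 → code 5918 (round).
Reconstructed: 0.73975 V.
Error = 0.7397 − 0.73975 = -5e-05 V = -50.00 µV.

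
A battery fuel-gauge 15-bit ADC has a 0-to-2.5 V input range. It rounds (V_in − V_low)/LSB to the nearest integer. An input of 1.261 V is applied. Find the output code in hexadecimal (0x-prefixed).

Full-scale span = 2.5 V; LSB = 2.5/2^15 = 76.29 µV.
Input sits at 16528.179 steps above V_low.
Round → code 16528.
In hexadecimal (0x-prefixed): 0x4090.

code 0x4090 (decimal 16528)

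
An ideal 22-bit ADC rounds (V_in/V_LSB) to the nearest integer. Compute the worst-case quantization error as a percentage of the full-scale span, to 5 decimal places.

0.00001 %

Rounding → worst-case error = ½ LSB = V_FS/2^23, so 100/8388608 = 1.19209e-05 % of full scale.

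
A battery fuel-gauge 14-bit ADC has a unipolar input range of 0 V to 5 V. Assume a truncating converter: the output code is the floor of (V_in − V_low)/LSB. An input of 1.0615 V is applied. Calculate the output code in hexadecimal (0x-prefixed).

With 16384 levels over 5 V, one step is 305.18 µV.
(V_in − V_low)/LSB = (1.0615 − 0) / 0.000305176 = 3478.323.
Floor → code 3478.
In hexadecimal (0x-prefixed): 0xD96.

code 0xD96 (decimal 3478)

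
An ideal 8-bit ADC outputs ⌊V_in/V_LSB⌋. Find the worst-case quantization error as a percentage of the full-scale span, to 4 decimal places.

0.3906 %

Truncating → worst-case error = 1 LSB = V_FS/2^8, so 100/256 = 0.390625 % of full scale.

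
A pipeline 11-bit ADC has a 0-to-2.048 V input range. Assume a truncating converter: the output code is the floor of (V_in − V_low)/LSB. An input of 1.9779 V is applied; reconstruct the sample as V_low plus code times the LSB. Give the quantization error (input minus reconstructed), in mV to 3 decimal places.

Step size: 2.048 V ÷ 2^11 = 1.000 mV.
(1.9779 − 0)/0.001 = 1977.9000; ⌊·⌋ gives code 1977.
Reconstructed: 1.977 V.
Error = 1.9779 − 1.977 = 0.0009 V = 0.900 mV.

0.900 mV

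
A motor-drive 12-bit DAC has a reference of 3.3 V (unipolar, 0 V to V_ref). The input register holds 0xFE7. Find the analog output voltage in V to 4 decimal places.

LSB = 3.3 V / 2^12 = 0.806 mV.
Code 0xFE7 = 4071 decimal.
V_out = 0 + 4071 × 0.000805664 V = 3.27986 V.

3.2799 V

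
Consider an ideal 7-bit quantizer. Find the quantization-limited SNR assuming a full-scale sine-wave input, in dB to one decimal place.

43.9 dB

SNR ≈ 6.02·N + 1.76 dB = 6.02·7 + 1.76 = 43.90 dB.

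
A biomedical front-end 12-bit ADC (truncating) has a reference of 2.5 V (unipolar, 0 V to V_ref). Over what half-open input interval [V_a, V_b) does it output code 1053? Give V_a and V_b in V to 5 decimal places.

LSB = 2.5/2^12 = 0.610 mV.
V_a = V_low + 1053·LSB = 0.6427 V; V_b = V_low + 1054·LSB = 0.643311 V.

[0.64270 V, 0.64331 V)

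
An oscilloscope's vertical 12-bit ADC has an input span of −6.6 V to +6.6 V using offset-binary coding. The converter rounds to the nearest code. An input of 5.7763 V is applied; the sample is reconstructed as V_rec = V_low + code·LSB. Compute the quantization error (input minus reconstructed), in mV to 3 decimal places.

1.300 mV

One LSB is 13.2 V / 4096 = 3.223 mV.
(5.7763 − (−6.6))/0.00322266 = 3840.4034; round gives code 3840.
Code 3840 maps back to (−6.6) + 3840×0.00322266 V = 5.775 V.
Error = 5.7763 − 5.775 = 0.0013 V = 1.300 mV.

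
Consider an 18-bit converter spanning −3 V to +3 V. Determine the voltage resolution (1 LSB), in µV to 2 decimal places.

Full-scale span = 6 V.
LSB = 6 / 2^18 = 6 / 262144 = 2.28882e-05 V = 22.89 µV.

22.89 µV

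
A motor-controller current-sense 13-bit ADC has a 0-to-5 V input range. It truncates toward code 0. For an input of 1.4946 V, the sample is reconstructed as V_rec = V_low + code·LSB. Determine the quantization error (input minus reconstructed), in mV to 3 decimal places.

0.459 mV

One LSB is 5 V / 8192 = 0.610 mV.
Scaled input = 2448.7526 LSBs, so code = 2448.
Code 2448 maps back to 0 + 2448×0.000610352 V = 1.4941406 V.
Difference: 0.000459375 V → 0.459 mV.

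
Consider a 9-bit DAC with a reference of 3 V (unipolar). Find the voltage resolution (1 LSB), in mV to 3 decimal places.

Full-scale span = 3 V.
LSB = 3 / 2^9 = 3 / 512 = 0.00585938 V = 5.859 mV.

5.859 mV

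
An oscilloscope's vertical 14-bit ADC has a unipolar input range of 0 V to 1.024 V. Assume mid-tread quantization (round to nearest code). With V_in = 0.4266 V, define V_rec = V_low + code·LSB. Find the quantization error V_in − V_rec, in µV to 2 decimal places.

Step size: 1.024 V ÷ 2^14 = 62.50 µV.
(V_in − V_low)/LSB = (0.4266 − 0)/6.25e-05 = 6825.6000 → code 6826 (round).
Reconstructed: 0.426625 V.
Difference: -2.5e-05 V → -25.00 µV.

-25.00 µV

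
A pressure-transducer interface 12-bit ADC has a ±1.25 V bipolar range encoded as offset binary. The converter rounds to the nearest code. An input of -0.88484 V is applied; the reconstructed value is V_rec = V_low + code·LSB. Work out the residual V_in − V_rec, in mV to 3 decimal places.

LSB = 2.5/2^12 = 0.610 mV.
Scaled input = 598.2781 LSBs, so code = 598.
Code 598 maps back to (−1.25) + 598×0.000610352 V = -0.88500977 V.
Error = -0.88484 − (−0.88500977) = 0.000169766 V = 0.170 mV.

0.170 mV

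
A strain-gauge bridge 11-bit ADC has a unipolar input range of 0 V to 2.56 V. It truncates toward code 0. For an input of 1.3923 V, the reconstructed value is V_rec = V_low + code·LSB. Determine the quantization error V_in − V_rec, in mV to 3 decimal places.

Step size: 2.56 V ÷ 2^11 = 1.250 mV.
(1.3923 − 0)/0.00125 = 1113.8400; ⌊·⌋ gives code 1113.
V_rec = 0 + 1113·0.00125 = 1.39125 V.
Difference: 0.00105 V → 1.050 mV.

1.050 mV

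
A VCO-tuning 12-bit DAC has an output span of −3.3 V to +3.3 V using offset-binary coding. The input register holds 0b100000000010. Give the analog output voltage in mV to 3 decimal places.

3.223 mV

LSB = 6.6 V / 2^12 = 1.611 mV.
Code 0b100000000010 = 2050 decimal.
V_out = (−3.3) + 2050 × 0.00161133 V = 0.00322266 V.
= 3.223 mV.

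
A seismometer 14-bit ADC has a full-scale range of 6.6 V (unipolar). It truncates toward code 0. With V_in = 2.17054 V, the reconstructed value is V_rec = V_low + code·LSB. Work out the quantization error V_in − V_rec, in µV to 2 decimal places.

81.02 µV

One LSB is 6.6 V / 16384 = 402.83 µV.
(V_in − V_low)/LSB = (2.17054 − 0)/0.000402832 = 5388.2011 → code 5388 (floor).
V_rec = 0 + 5388·0.000402832 = 2.170459 V.
Difference: 8.10156e-05 V → 81.02 µV.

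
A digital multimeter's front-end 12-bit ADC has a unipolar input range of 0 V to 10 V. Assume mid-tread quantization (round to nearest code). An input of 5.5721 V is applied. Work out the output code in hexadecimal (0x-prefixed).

code 0x8EA (decimal 2282)

Full-scale span = 10 V; LSB = 10/2^12 = 2.441 mV.
Input sits at 2282.332 steps above V_low.
round(2282.332) = 2282.
In hexadecimal (0x-prefixed): 0x8EA.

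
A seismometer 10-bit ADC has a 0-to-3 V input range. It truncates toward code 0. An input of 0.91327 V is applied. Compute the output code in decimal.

code 311

With 1024 levels over 3 V, one step is 2.930 mV.
(0.91327 − 0) / 0.00292969 = 311.729 LSBs.
So the output code is 311.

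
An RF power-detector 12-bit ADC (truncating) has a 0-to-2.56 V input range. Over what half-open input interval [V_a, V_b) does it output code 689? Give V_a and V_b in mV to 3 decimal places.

LSB = 2.56/2^12 = 0.625 mV.
V_a = V_low + 689·LSB = 0.430625 V; V_b = V_low + 690·LSB = 0.43125 V.

[430.625 mV, 431.250 mV)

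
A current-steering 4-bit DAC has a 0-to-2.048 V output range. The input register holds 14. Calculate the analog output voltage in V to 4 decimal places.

1.7920 V

LSB = 2.048 V / 2^4 = 128.000 mV.
V_out = 0 + 14 × 0.128 V = 1.792 V.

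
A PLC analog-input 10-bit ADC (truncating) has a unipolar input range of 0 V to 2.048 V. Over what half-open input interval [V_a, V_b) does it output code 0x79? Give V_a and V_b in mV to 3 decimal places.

[242.000 mV, 244.000 mV)

LSB = 2.048/2^10 = 2.000 mV.
Code 0x79 = 121 decimal.
V_a = V_low + 121·LSB = 0.242 V; V_b = V_low + 122·LSB = 0.244 V.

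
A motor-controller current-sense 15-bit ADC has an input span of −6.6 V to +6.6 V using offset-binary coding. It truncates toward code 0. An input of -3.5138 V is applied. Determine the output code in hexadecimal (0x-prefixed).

code 0x1DED (decimal 7661)

LSB = 13.2 V / 32768 = 402.83 µV.
(-3.5138 − (−6.6)) / 0.000402832 = 7661.258 LSBs.
⌊·⌋(7661.258) = 7661.
In hexadecimal (0x-prefixed): 0x1DED.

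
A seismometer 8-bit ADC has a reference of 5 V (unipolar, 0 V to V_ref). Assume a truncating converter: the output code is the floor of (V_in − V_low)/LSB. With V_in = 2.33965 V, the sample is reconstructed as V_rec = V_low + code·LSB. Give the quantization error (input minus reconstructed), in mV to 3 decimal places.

15.431 mV

Step size: 5 V ÷ 2^8 = 19.531 mV.
Scaled input = 119.7901 LSBs, so code = 119.
V_rec = 0 + 119·0.0195312 = 2.3242188 V.
Difference: 0.0154313 V → 15.431 mV.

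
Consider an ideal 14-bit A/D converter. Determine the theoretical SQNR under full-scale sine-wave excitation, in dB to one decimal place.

86.0 dB

SNR ≈ 6.02·N + 1.76 dB = 6.02·14 + 1.76 = 86.04 dB.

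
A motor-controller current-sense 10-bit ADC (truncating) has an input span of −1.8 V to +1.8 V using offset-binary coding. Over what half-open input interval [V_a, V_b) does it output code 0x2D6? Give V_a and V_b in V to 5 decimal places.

[0.75234 V, 0.75586 V)

LSB = 3.6/2^10 = 3.516 mV.
Code 0x2D6 = 726 decimal.
V_a = V_low + 726·LSB = 0.752344 V; V_b = V_low + 727·LSB = 0.755859 V.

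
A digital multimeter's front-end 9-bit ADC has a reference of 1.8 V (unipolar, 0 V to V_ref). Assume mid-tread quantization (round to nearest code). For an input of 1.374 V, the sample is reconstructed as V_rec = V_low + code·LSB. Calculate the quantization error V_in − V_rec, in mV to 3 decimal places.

-0.609 mV

One LSB is 1.8 V / 512 = 3.516 mV.
Scaled input = 390.8267 LSBs, so code = 391.
Code 391 maps back to 0 + 391×0.00351563 V = 1.3746094 V.
Error = 1.374 − 1.3746094 = -0.000609375 V = -0.609 mV.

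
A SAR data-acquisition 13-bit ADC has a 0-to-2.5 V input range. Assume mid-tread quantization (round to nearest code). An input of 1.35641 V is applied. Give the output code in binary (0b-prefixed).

code 0b1000101011101 (decimal 4445)

With 8192 levels over 2.5 V, one step is 305.18 µV.
(1.35641 − 0) / 0.000305176 = 4444.684 LSBs.
So the output code is 4445.
In binary (0b-prefixed): 0b1000101011101.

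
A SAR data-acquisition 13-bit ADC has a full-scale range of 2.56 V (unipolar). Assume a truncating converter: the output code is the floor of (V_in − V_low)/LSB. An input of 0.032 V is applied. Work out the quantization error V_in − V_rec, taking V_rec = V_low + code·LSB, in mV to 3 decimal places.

Step size: 2.56 V ÷ 2^13 = 312.50 µV.
(V_in − V_low)/LSB = (0.032 − 0)/0.0003125 = 102.4000 → code 102 (floor).
Reconstructed: 0.031875 V.
Error = 0.032 − 0.031875 = 0.000125 V = 0.125 mV.

0.125 mV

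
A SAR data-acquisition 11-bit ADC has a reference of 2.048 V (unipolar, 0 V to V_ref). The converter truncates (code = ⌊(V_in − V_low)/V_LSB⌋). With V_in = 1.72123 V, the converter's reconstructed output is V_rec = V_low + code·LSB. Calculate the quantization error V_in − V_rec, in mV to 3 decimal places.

Step size: 2.048 V ÷ 2^11 = 1.000 mV.
(1.72123 − 0)/0.001 = 1721.2300; ⌊·⌋ gives code 1721.
V_rec = 0 + 1721·0.001 = 1.721 V.
Difference: 0.00023 V → 0.230 mV.

0.230 mV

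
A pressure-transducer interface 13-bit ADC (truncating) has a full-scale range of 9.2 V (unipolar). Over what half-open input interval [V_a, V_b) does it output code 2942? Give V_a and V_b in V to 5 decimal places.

LSB = 9.2/2^13 = 1.123 mV.
V_a = V_low + 2942·LSB = 3.304 V; V_b = V_low + 2943·LSB = 3.30513 V.

[3.30400 V, 3.30513 V)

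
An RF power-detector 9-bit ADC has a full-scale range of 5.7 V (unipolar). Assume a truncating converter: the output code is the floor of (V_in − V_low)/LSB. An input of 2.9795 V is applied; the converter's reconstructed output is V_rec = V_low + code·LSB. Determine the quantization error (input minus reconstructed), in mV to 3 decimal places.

One LSB is 5.7 V / 512 = 11.133 mV.
(2.9795 − 0)/0.0111328 = 267.6323; ⌊·⌋ gives code 267.
Code 267 maps back to 0 + 267×0.0111328 V = 2.9724609 V.
Difference: 0.00703906 V → 7.039 mV.

7.039 mV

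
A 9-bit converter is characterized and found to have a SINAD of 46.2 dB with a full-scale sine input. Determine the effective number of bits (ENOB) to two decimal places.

ENOB = (SINAD − 1.76) / 6.02 = (46.2 − 1.76)/6.02 = 7.382.

7.38 bits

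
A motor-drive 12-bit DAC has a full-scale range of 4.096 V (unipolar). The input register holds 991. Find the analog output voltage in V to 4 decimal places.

LSB = 4.096 V / 2^12 = 1.000 mV.
V_out = 0 + 991 × 0.001 V = 0.991 V.

0.9910 V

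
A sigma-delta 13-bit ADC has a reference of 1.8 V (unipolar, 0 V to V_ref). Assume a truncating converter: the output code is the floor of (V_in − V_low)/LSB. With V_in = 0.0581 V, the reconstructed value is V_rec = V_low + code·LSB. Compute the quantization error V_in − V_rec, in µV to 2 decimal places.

LSB = 1.8/2^13 = 219.73 µV.
Scaled input = 264.4196 LSBs, so code = 264.
Reconstructed: 0.058007812 V.
Difference: 9.21875e-05 V → 92.19 µV.

92.19 µV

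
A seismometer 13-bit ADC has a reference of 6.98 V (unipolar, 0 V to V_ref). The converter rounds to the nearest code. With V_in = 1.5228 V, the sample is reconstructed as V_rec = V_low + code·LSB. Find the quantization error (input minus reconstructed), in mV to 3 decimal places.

One LSB is 6.98 V / 8192 = 0.852 mV.
Scaled input = 1787.2174 LSBs, so code = 1787.
Reconstructed: 1.5226147 V.
Difference: 0.000185254 V → 0.185 mV.

0.185 mV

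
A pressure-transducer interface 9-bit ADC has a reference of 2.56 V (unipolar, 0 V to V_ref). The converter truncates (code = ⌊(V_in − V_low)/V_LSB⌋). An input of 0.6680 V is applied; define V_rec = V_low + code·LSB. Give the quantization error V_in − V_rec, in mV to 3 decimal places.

One LSB is 2.56 V / 512 = 5.000 mV.
Scaled input = 133.6000 LSBs, so code = 133.
Code 133 maps back to 0 + 133×0.005 V = 0.665 V.
V_in − V_rec = 0.003 V = 3.000 mV.

3.000 mV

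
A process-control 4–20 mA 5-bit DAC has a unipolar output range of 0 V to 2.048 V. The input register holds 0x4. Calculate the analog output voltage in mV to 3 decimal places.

256.000 mV

LSB = 2.048 V / 2^5 = 64.000 mV.
Code 0x4 = 4 decimal.
V_out = 0 + 4 × 0.064 V = 0.256 V.
= 256.000 mV.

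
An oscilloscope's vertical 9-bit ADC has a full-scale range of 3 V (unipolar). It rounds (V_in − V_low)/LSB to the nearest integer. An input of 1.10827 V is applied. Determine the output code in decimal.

LSB = 3 V / 512 = 5.859 mV.
(V_in − V_low)/LSB = (1.10827 − 0) / 0.00585938 = 189.145.
So the output code is 189.

code 189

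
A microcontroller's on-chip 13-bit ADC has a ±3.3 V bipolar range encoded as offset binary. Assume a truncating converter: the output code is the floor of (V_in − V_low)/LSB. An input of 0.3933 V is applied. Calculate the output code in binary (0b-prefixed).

Full-scale span = 6.6 V; LSB = 6.6/2^13 = 0.806 mV.
Input sits at 4584.169 steps above V_low.
Floor → code 4584.
In binary (0b-prefixed): 0b1000111101000.

code 0b1000111101000 (decimal 4584)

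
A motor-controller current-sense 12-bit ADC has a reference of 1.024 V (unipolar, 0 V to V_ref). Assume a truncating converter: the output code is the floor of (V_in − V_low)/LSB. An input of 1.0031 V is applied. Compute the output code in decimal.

code 4012

With 4096 levels over 1.024 V, one step is 250.00 µV.
(1.0031 − 0) / 0.00025 = 4012.400 LSBs.
Floor → code 4012.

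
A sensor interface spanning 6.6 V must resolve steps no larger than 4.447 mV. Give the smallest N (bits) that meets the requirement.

Number of steps required ≥ 6.6 V / 4.447 mV = 1484.15.
Need 2^N ≥ 1484.15; 2^10 = 1024, 2^11 = 2048.
Minimum N = 11.

11 bits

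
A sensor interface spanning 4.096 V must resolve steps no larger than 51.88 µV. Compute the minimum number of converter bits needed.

Number of steps required ≥ 4.096 V / 51.88 µV = 78951.43.
Need 2^N ≥ 78951.43; 2^16 = 65536, 2^17 = 131072.
Minimum N = 17.

17 bits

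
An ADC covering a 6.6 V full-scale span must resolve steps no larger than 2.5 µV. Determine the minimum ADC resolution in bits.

22 bits

Number of steps required ≥ 6.6 V / 2.5 µV = 2640000.00.
Need 2^N ≥ 2640000.00; 2^21 = 2097152, 2^22 = 4194304.
Minimum N = 22.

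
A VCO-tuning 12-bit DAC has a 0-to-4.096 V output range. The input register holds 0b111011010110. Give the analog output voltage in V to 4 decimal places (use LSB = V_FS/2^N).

3.7980 V

LSB = 4.096 V / 2^12 = 1.000 mV.
Code 0b111011010110 = 3798 decimal.
V_out = 0 + 3798 × 0.001 V = 3.798 V.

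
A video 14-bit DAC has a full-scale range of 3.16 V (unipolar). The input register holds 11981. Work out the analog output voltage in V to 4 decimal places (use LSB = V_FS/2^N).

2.3108 V

LSB = 3.16 V / 2^14 = 192.87 µV.
V_out = 0 + 11981 × 0.000192871 V = 2.31079 V.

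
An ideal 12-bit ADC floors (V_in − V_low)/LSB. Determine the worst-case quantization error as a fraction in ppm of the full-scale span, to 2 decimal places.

244.14 ppm

Truncating → worst-case error = 1 LSB = V_FS/2^12, so 1e+06/4096 = 244.141 ppm of full scale.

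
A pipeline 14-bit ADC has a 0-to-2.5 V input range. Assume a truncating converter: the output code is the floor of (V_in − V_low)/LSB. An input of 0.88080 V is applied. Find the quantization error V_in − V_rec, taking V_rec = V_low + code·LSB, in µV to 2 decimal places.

LSB = 2.5/2^14 = 152.59 µV.
(0.88080 − 0)/0.000152588 = 5772.4109; ⌊·⌋ gives code 5772.
Code 5772 maps back to 0 + 5772×0.000152588 V = 0.8807373 V.
Error = 0.88080 − 0.8807373 = 6.26953e-05 V = 62.70 µV.

62.70 µV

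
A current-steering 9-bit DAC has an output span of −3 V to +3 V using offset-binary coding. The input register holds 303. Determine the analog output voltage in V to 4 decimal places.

LSB = 6 V / 2^9 = 11.719 mV.
V_out = (−3) + 303 × 0.0117188 V = 0.550781 V.

0.5508 V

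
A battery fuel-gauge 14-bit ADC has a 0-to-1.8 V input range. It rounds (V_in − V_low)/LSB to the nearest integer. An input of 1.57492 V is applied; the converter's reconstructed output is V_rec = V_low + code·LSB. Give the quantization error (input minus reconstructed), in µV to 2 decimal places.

29.86 µV

Step size: 1.8 V ÷ 2^14 = 109.86 µV.
Scaled input = 14335.2718 LSBs, so code = 14335.
Reconstructed: 1.5748901 V.
Difference: 2.98633e-05 V → 29.86 µV.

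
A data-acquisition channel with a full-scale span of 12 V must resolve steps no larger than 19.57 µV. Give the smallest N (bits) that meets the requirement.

Number of steps required ≥ 12 V / 19.57 µV = 613183.44.
Need 2^N ≥ 613183.44; 2^19 = 524288, 2^20 = 1048576.
Minimum N = 20.

20 bits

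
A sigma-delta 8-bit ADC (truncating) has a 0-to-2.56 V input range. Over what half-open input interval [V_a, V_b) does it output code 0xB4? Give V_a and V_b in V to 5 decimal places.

[1.80000 V, 1.81000 V)

LSB = 2.56/2^8 = 10.000 mV.
Code 0xB4 = 180 decimal.
V_a = V_low + 180·LSB = 1.8 V; V_b = V_low + 181·LSB = 1.81 V.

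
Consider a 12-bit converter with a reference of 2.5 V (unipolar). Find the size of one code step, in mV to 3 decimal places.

Full-scale span = 2.5 V.
LSB = 2.5 / 2^12 = 2.5 / 4096 = 0.000610352 V = 0.610 mV.

0.610 mV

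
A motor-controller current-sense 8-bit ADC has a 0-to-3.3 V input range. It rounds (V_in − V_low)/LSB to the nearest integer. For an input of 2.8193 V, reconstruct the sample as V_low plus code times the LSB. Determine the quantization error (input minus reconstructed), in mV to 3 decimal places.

-3.747 mV

Step size: 3.3 V ÷ 2^8 = 12.891 mV.
(2.8193 − 0)/0.0128906 = 218.7093; round gives code 219.
V_rec = 0 + 219·0.0128906 = 2.8230469 V.
V_in − V_rec = -0.00374688 V = -3.747 mV.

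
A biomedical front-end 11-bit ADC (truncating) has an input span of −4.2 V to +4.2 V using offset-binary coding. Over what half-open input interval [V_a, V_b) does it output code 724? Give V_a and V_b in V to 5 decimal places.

[-1.23047 V, -1.22637 V)

LSB = 8.4/2^11 = 4.102 mV.
V_a = V_low + 724·LSB = -1.23047 V; V_b = V_low + 725·LSB = -1.22637 V.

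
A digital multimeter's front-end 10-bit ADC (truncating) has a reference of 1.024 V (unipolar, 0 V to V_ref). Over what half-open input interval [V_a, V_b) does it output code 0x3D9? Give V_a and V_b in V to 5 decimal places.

LSB = 1.024/2^10 = 1.000 mV.
Code 0x3D9 = 985 decimal.
V_a = V_low + 985·LSB = 0.985 V; V_b = V_low + 986·LSB = 0.986 V.

[0.98500 V, 0.98600 V)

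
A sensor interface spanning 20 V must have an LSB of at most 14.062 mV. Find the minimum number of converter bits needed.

Number of steps required ≥ 20 V / 14.062 mV = 1422.27.
Need 2^N ≥ 1422.27; 2^10 = 1024, 2^11 = 2048.
Minimum N = 11.

11 bits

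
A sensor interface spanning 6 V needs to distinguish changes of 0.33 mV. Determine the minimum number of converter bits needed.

Number of steps required ≥ 6 V / 0.33 mV = 18181.82.
Need 2^N ≥ 18181.82; 2^14 = 16384, 2^15 = 32768.
Minimum N = 15.

15 bits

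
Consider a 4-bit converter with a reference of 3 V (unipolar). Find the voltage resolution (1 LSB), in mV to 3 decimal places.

Full-scale span = 3 V.
LSB = 3 / 2^4 = 3 / 16 = 0.1875 V = 187.500 mV.

187.500 mV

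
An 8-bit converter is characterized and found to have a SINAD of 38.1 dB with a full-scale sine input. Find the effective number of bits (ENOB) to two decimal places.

ENOB = (SINAD − 1.76) / 6.02 = (38.1 − 1.76)/6.02 = 6.037.

6.04 bits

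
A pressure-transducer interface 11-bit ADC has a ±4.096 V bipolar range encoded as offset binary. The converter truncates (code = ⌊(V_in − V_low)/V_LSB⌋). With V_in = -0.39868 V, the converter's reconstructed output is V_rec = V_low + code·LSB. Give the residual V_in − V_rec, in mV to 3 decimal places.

1.320 mV

LSB = 8.192/2^11 = 4.000 mV.
(-0.39868 − (−4.096))/0.004 = 924.3300; ⌊·⌋ gives code 924.
Reconstructed: -0.4 V.
Difference: 0.00132 V → 1.320 mV.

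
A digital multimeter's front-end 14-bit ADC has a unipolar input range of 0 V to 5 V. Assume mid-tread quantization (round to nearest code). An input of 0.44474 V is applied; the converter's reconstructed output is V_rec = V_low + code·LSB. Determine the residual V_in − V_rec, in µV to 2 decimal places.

LSB = 5/2^14 = 305.18 µV.
Scaled input = 1457.3240 LSBs, so code = 1457.
Reconstructed: 0.44464111 V.
Error = 0.44474 − 0.44464111 = 9.88867e-05 V = 98.89 µV.

98.89 µV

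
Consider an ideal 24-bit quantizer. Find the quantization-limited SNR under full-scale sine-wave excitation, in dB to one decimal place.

SNR ≈ 6.02·N + 1.76 dB = 6.02·24 + 1.76 = 146.24 dB.

146.2 dB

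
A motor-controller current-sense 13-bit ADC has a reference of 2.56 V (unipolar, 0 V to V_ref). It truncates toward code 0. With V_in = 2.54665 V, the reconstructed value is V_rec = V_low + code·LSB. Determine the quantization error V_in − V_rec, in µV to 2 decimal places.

87.50 µV

One LSB is 2.56 V / 8192 = 312.50 µV.
(2.54665 − 0)/0.0003125 = 8149.2800; ⌊·⌋ gives code 8149.
Reconstructed: 2.5465625 V.
Difference: 8.75e-05 V → 87.50 µV.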